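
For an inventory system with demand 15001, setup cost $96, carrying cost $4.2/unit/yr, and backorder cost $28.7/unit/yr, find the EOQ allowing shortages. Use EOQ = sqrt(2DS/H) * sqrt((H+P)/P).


Formula: EOQ* = sqrt(2DS/H) * sqrt((H+P)/P)
Base EOQ = sqrt(2*15001*96/4.2) = 828.11 units
Correction = sqrt((4.2+28.7)/28.7) = 1.07067
EOQ* = 828.11 * 1.07067 = 886.6 units

886.6 units


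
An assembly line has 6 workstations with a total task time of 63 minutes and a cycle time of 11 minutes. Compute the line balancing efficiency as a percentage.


Formula: Efficiency = Sum of Task Times / (N_stations * CT) * 100
Total station capacity = 6 stations * 11 min = 66 min
Efficiency = 63 / 66 * 100 = 95.5%

95.5%


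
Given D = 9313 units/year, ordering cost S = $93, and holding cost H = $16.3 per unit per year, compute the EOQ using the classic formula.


Formula: EOQ = sqrt(2 * D * S / H)
Numerator: 2 * 9313 * 93 = 1732218
2DS/H = 1732218 / 16.3 = 106271.0
EOQ = sqrt(106271.0) = 326.0 units

326.0 units


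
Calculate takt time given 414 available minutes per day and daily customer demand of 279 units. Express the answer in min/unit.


Formula: Takt Time = Available Production Time / Customer Demand
Takt = 414 min/day / 279 units/day
Takt = 1.48 min/unit

1.48 min/unit


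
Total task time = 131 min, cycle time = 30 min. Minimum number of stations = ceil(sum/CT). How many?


Formula: N_min = ceil(Sum of Task Times / Cycle Time)
N_min = ceil(131 min / 30 min) = ceil(4.3667)
N_min = 5 stations

5


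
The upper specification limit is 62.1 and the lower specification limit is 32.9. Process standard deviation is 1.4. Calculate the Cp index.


Cp = (62.1 - 32.9) / (6 * 1.4)

3.48


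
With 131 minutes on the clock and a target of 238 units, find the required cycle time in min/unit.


Formula: CT = Available Time / Number of Units
CT = 131 min / 238 units
CT = 0.55 min/unit

0.55 min/unit


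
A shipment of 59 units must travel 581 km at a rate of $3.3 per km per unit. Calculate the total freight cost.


TC = dist * cost * units = 581 * 3.3 * 59 = $113120.70

$113120.70


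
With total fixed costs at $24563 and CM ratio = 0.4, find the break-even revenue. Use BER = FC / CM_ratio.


Formula: BER = Fixed Costs / Contribution Margin Ratio
BER = $24563 / 0.4
BER = $61407.50 (to the nearest cent)

$61407.50


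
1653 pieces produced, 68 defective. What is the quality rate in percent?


Formula: Quality Rate = Good Pieces / Total Pieces * 100
Good pieces = 1653 - 68 = 1585
QR = 1585 / 1653 * 100 = 95.9%

95.9%


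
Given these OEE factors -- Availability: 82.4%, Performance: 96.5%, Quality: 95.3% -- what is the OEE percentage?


Formula: OEE = Availability * Performance * Quality / 10000
A * P = 82.4% * 96.5% / 100 = 79.52%
OEE = 79.52% * 95.3% / 100 = 75.8%

75.8%


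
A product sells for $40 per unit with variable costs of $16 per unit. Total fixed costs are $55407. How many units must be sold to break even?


Formula: BEQ = Fixed Costs / (Price - Variable Cost)
Contribution margin = $40 - $16 = $24/unit
BEQ = ceil($55407 / $24/unit) = ceil(2308.62) = 2309 units

2309 units


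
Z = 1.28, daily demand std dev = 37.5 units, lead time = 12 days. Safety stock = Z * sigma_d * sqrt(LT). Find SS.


Formula: SS = z * sigma_d * sqrt(LT)
sqrt(LT) = sqrt(12) = 3.4641
SS = 1.28 * 37.5 * 3.4641
SS = 166.3 units

166.3 units


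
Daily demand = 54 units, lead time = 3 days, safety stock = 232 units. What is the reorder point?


Formula: ROP = (Daily Demand * Lead Time) + Safety Stock
Demand during lead time = 54 * 3 = 162 units
ROP = 162 + 232 = 394 units

394 units


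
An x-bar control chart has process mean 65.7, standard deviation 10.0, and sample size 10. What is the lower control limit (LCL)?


LCL = 65.7 - 3 * 10.0 / sqrt(10)

56.21


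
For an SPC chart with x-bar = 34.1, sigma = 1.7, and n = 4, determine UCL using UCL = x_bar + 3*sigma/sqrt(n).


UCL = 34.1 + 3 * 1.7 / sqrt(4)

36.65


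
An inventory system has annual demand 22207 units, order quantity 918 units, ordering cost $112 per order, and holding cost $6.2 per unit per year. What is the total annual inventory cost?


TC = 22207/918 * 112 + 918/2 * 6.2

$5555.15


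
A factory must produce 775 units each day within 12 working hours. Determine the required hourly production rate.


Formula: Production Rate = Daily Demand / Available Hours
Rate = 775 units/day / 12 hours/day
Rate = 64.6 units/hour

64.6 units/hour


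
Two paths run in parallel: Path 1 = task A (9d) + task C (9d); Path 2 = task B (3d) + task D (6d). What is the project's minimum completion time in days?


Path 1 = 9 + 9 = 18 days
Path 2 = 3 + 6 = 9 days
Duration = max(18, 9) = 18 days

18 days


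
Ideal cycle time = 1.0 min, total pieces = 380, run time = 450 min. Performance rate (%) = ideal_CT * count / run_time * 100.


Formula: Performance = (Ideal CT * Total Count) / Run Time * 100
Ideal output time = 1.0 * 380 = 380.0 min
Performance = 380.0 / 450 * 100 = 84.4%

84.4%


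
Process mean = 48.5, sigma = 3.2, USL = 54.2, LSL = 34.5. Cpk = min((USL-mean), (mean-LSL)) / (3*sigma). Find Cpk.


Cpu = (54.2 - 48.5) / (3 * 3.2) = 0.59
Cpl = (48.5 - 34.5) / (3 * 3.2) = 1.46
Cpk = min(0.59, 1.46) = 0.59

0.59


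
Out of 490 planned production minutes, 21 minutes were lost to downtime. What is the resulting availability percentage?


Formula: Availability = (Planned Time - Downtime) / Planned Time * 100
Uptime = 490 - 21 = 469 min
Availability = 469 / 490 * 100 = 95.7%

95.7%


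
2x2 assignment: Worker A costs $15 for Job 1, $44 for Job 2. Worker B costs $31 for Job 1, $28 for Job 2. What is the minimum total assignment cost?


Option 1: A->1 + B->2 = $15 + $28 = $43
Option 2: A->2 + B->1 = $44 + $31 = $75
Min cost = min($43, $75) = $43

$43


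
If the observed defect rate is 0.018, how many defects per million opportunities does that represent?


DPMO = defect_rate * 1000000 = 0.018 * 1000000

18000


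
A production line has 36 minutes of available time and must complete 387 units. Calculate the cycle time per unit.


Formula: CT = Available Time / Number of Units
CT = 36 min / 387 units
CT = 0.09 min/unit

0.09 min/unit


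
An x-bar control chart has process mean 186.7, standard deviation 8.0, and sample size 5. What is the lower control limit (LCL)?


LCL = 186.7 - 3 * 8.0 / sqrt(5)

175.97


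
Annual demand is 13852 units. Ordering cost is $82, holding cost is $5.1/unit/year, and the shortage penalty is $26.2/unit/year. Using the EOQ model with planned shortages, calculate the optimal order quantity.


Formula: EOQ* = sqrt(2DS/H) * sqrt((H+P)/P)
Base EOQ = sqrt(2*13852*82/5.1) = 667.41 units
Correction = sqrt((5.1+26.2)/26.2) = 1.093
EOQ* = 667.41 * 1.093 = 729.5 units

729.5 units


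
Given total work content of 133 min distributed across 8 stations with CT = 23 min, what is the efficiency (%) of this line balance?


Formula: Efficiency = Sum of Task Times / (N_stations * CT) * 100
Total station capacity = 8 stations * 23 min = 184 min
Efficiency = 133 / 184 * 100 = 72.3%

72.3%


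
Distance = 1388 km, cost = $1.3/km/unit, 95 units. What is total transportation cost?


TC = dist * cost * units = 1388 * 1.3 * 95 = $171418.00

$171418.00


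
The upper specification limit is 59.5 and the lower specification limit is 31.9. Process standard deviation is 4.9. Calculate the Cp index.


Cp = (59.5 - 31.9) / (6 * 4.9)

0.94


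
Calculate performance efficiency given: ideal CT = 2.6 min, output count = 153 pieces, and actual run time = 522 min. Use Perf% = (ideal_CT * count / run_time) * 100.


Formula: Performance = (Ideal CT * Total Count) / Run Time * 100
Ideal output time = 2.6 * 153 = 397.8 min
Performance = 397.8 / 522 * 100 = 76.2%

76.2%


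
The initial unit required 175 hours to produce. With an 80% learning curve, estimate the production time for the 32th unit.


Formula: T_n = T_1 * (learning_rate)^(log2(n)) where learning_rate = rate/100
Doublings = log2(32) = 5
T_n = 175 * 0.8^5
T_n = 175 * 0.3277 = 57.3 hours

57.3 hours


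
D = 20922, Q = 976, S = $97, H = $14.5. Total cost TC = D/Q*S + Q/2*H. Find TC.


TC = 20922/976 * 97 + 976/2 * 14.5

$9155.34


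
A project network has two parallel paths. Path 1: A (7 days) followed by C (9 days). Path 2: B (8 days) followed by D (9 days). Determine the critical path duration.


Path 1 = 7 + 9 = 16 days
Path 2 = 8 + 9 = 17 days
Duration = max(16, 17) = 17 days

17 days


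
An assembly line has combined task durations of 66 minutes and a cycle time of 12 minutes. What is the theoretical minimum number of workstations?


Formula: N_min = ceil(Sum of Task Times / Cycle Time)
N_min = ceil(66 min / 12 min) = ceil(5.5)
N_min = 6 stations

6


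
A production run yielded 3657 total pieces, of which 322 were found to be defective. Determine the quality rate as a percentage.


Formula: Quality Rate = Good Pieces / Total Pieces * 100
Good pieces = 3657 - 322 = 3335
QR = 3335 / 3657 * 100 = 91.2%

91.2%


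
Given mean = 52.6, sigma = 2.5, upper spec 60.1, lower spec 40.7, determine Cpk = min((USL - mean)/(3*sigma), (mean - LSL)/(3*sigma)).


Cpu = (60.1 - 52.6) / (3 * 2.5) = 1.0
Cpl = (52.6 - 40.7) / (3 * 2.5) = 1.59
Cpk = min(1.0, 1.59) = 1.0

1.0


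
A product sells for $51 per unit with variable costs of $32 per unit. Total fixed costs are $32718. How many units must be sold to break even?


Formula: BEQ = Fixed Costs / (Price - Variable Cost)
Contribution margin = $51 - $32 = $19/unit
BEQ = ceil($32718 / $19/unit) = ceil(1722.0) = 1722 units

1722 units


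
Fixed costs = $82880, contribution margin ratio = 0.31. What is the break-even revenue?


Formula: BER = Fixed Costs / Contribution Margin Ratio
BER = $82880 / 0.31
BER = $267354.84 (to the nearest cent)

$267354.84


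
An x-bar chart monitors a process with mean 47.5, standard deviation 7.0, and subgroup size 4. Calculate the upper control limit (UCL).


UCL = 47.5 + 3 * 7.0 / sqrt(4)

58.0


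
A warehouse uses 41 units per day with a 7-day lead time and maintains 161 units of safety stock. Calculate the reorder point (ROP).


Formula: ROP = (Daily Demand * Lead Time) + Safety Stock
Demand during lead time = 41 * 7 = 287 units
ROP = 287 + 161 = 448 units

448 units


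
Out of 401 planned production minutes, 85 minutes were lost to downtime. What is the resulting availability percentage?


Formula: Availability = (Planned Time - Downtime) / Planned Time * 100
Uptime = 401 - 85 = 316 min
Availability = 316 / 401 * 100 = 78.8%

78.8%


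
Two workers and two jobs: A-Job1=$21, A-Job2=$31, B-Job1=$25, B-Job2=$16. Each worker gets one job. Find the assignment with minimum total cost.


Option 1: A->1 + B->2 = $21 + $16 = $37
Option 2: A->2 + B->1 = $31 + $25 = $56
Min cost = min($37, $56) = $37

$37


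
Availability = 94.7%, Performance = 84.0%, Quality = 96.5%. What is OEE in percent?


Formula: OEE = Availability * Performance * Quality / 10000
A * P = 94.7% * 84.0% / 100 = 79.55%
OEE = 79.55% * 96.5% / 100 = 76.8%

76.8%


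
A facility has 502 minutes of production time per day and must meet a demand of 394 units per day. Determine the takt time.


Formula: Takt Time = Available Production Time / Customer Demand
Takt = 502 min/day / 394 units/day
Takt = 1.27 min/unit

1.27 min/unit


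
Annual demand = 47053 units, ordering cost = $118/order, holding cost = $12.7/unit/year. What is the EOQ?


Formula: EOQ = sqrt(2 * D * S / H)
Numerator: 2 * 47053 * 118 = 11104508
2DS/H = 11104508 / 12.7 = 874370.7
EOQ = sqrt(874370.7) = 935.1 units

935.1 units


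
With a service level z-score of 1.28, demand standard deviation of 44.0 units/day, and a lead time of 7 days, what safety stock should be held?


Formula: SS = z * sigma_d * sqrt(LT)
sqrt(LT) = sqrt(7) = 2.6458
SS = 1.28 * 44.0 * 2.6458
SS = 149.0 units

149.0 units


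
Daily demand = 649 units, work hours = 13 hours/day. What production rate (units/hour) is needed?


Formula: Production Rate = Daily Demand / Available Hours
Rate = 649 units/day / 13 hours/day
Rate = 49.9 units/hour

49.9 units/hour


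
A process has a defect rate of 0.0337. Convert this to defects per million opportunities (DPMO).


DPMO = defect_rate * 1000000 = 0.0337 * 1000000

33700


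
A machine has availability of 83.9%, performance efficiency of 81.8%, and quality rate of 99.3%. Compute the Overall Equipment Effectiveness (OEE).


Formula: OEE = Availability * Performance * Quality / 10000
A * P = 83.9% * 81.8% / 100 = 68.63%
OEE = 68.63% * 99.3% / 100 = 68.1%

68.1%


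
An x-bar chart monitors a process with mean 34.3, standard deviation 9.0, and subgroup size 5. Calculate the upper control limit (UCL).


UCL = 34.3 + 3 * 9.0 / sqrt(5)

46.37


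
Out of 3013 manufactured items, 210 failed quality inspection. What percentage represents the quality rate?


Formula: Quality Rate = Good Pieces / Total Pieces * 100
Good pieces = 3013 - 210 = 2803
QR = 2803 / 3013 * 100 = 93.0%

93.0%


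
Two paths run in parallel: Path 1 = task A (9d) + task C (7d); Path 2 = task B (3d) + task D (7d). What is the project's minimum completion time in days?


Path 1 = 9 + 7 = 16 days
Path 2 = 3 + 7 = 10 days
Duration = max(16, 10) = 16 days

16 days


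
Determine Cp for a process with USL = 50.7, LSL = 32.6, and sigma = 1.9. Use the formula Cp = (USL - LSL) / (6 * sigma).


Cp = (50.7 - 32.6) / (6 * 1.9)

1.59


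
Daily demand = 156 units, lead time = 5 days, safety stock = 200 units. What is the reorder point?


Formula: ROP = (Daily Demand * Lead Time) + Safety Stock
Demand during lead time = 156 * 5 = 780 units
ROP = 780 + 200 = 980 units

980 units


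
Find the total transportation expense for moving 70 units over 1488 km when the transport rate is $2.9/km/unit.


TC = dist * cost * units = 1488 * 2.9 * 70 = $302064.00

$302064.00


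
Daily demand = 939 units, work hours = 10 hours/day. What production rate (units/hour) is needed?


Formula: Production Rate = Daily Demand / Available Hours
Rate = 939 units/day / 10 hours/day
Rate = 93.9 units/hour

93.9 units/hour


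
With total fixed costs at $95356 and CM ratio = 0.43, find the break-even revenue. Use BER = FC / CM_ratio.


Formula: BER = Fixed Costs / Contribution Margin Ratio
BER = $95356 / 0.43
BER = $221758.14 (to the nearest cent)

$221758.14


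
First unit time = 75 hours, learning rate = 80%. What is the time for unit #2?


Formula: T_n = T_1 * (learning_rate)^(log2(n)) where learning_rate = rate/100
Doublings = log2(2) = 1
T_n = 75 * 0.8^1
T_n = 75 * 0.8 = 60.0 hours

60.0 hours


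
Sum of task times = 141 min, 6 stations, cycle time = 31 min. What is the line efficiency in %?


Formula: Efficiency = Sum of Task Times / (N_stations * CT) * 100
Total station capacity = 6 stations * 31 min = 186 min
Efficiency = 141 / 186 * 100 = 75.8%

75.8%


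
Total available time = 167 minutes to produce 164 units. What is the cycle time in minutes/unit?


Formula: CT = Available Time / Number of Units
CT = 167 min / 164 units
CT = 1.02 min/unit

1.02 min/unit


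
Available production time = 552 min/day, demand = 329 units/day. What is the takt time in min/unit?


Formula: Takt Time = Available Production Time / Customer Demand
Takt = 552 min/day / 329 units/day
Takt = 1.68 min/unit

1.68 min/unit


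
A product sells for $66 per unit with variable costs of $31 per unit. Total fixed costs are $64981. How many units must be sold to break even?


Formula: BEQ = Fixed Costs / (Price - Variable Cost)
Contribution margin = $66 - $31 = $35/unit
BEQ = ceil($64981 / $35/unit) = ceil(1856.6) = 1857 units

1857 units


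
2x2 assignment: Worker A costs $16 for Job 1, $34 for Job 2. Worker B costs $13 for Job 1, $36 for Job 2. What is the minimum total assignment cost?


Option 1: A->1 + B->2 = $16 + $36 = $52
Option 2: A->2 + B->1 = $34 + $13 = $47
Min cost = min($52, $47) = $47

$47


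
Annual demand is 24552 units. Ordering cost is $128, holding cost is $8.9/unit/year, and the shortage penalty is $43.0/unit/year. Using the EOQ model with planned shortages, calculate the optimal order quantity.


Formula: EOQ* = sqrt(2DS/H) * sqrt((H+P)/P)
Base EOQ = sqrt(2*24552*128/8.9) = 840.37 units
Correction = sqrt((8.9+43.0)/43.0) = 1.09862
EOQ* = 840.37 * 1.09862 = 923.2 units

923.2 units


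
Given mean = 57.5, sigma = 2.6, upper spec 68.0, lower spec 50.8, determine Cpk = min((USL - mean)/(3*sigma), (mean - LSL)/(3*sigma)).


Cpu = (68.0 - 57.5) / (3 * 2.6) = 1.35
Cpl = (57.5 - 50.8) / (3 * 2.6) = 0.86
Cpk = min(1.35, 0.86) = 0.86

0.86


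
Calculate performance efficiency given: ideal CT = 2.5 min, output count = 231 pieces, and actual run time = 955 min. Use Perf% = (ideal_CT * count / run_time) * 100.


Formula: Performance = (Ideal CT * Total Count) / Run Time * 100
Ideal output time = 2.5 * 231 = 577.5 min
Performance = 577.5 / 955 * 100 = 60.5%

60.5%


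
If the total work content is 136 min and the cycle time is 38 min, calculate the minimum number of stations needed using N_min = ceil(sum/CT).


Formula: N_min = ceil(Sum of Task Times / Cycle Time)
N_min = ceil(136 min / 38 min) = ceil(3.5789)
N_min = 4 stations

4


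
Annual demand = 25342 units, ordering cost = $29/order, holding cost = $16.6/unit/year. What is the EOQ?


Formula: EOQ = sqrt(2 * D * S / H)
Numerator: 2 * 25342 * 29 = 1469836
2DS/H = 1469836 / 16.6 = 88544.3
EOQ = sqrt(88544.3) = 297.6 units

297.6 units


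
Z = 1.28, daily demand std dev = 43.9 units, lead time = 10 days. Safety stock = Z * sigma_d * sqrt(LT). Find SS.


Formula: SS = z * sigma_d * sqrt(LT)
sqrt(LT) = sqrt(10) = 3.1623
SS = 1.28 * 43.9 * 3.1623
SS = 177.7 units

177.7 units


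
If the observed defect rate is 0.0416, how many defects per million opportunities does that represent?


DPMO = defect_rate * 1000000 = 0.0416 * 1000000

41600


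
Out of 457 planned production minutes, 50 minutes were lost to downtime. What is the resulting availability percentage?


Formula: Availability = (Planned Time - Downtime) / Planned Time * 100
Uptime = 457 - 50 = 407 min
Availability = 407 / 457 * 100 = 89.1%

89.1%


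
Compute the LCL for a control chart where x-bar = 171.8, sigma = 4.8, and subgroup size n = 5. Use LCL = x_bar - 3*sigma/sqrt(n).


LCL = 171.8 - 3 * 4.8 / sqrt(5)

165.36


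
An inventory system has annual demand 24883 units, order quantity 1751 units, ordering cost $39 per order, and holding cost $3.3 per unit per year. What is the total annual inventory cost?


TC = 24883/1751 * 39 + 1751/2 * 3.3

$3443.37


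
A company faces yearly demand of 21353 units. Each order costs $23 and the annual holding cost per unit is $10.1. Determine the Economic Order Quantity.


Formula: EOQ = sqrt(2 * D * S / H)
Numerator: 2 * 21353 * 23 = 982238
2DS/H = 982238 / 10.1 = 97251.3
EOQ = sqrt(97251.3) = 311.9 units

311.9 units


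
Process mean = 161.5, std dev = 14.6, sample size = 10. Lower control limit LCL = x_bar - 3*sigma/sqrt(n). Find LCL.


LCL = 161.5 - 3 * 14.6 / sqrt(10)

147.65


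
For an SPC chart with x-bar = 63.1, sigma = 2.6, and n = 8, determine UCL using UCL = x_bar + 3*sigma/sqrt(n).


UCL = 63.1 + 3 * 2.6 / sqrt(8)

65.86


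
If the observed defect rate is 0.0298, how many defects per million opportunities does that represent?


DPMO = defect_rate * 1000000 = 0.0298 * 1000000

29800


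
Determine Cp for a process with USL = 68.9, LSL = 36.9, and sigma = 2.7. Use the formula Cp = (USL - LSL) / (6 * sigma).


Cp = (68.9 - 36.9) / (6 * 2.7)

1.98


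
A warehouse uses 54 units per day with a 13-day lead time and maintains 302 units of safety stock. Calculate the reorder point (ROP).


Formula: ROP = (Daily Demand * Lead Time) + Safety Stock
Demand during lead time = 54 * 13 = 702 units
ROP = 702 + 302 = 1004 units

1004 units


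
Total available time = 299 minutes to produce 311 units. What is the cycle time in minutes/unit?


Formula: CT = Available Time / Number of Units
CT = 299 min / 311 units
CT = 0.96 min/unit

0.96 min/unit


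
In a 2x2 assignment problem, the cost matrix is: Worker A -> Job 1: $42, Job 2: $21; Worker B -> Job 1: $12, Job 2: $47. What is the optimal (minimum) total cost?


Option 1: A->1 + B->2 = $42 + $47 = $89
Option 2: A->2 + B->1 = $21 + $12 = $33
Min cost = min($89, $33) = $33

$33


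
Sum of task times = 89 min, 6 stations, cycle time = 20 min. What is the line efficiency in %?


Formula: Efficiency = Sum of Task Times / (N_stations * CT) * 100
Total station capacity = 6 stations * 20 min = 120 min
Efficiency = 89 / 120 * 100 = 74.2%

74.2%


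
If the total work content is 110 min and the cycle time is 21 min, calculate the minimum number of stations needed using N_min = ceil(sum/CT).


Formula: N_min = ceil(Sum of Task Times / Cycle Time)
N_min = ceil(110 min / 21 min) = ceil(5.2381)
N_min = 6 stations

6


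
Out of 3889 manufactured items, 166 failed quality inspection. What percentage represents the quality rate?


Formula: Quality Rate = Good Pieces / Total Pieces * 100
Good pieces = 3889 - 166 = 3723
QR = 3723 / 3889 * 100 = 95.7%

95.7%


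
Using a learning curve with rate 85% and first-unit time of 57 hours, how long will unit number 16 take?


Formula: T_n = T_1 * (learning_rate)^(log2(n)) where learning_rate = rate/100
Doublings = log2(16) = 4
T_n = 57 * 0.85^4
T_n = 57 * 0.522 = 29.8 hours

29.8 hours


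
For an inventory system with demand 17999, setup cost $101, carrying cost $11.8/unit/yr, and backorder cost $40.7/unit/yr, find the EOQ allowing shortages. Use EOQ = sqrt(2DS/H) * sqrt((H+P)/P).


Formula: EOQ* = sqrt(2DS/H) * sqrt((H+P)/P)
Base EOQ = sqrt(2*17999*101/11.8) = 555.08 units
Correction = sqrt((11.8+40.7)/40.7) = 1.13575
EOQ* = 555.08 * 1.13575 = 630.4 units

630.4 units


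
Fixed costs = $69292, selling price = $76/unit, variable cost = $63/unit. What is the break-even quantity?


Formula: BEQ = Fixed Costs / (Price - Variable Cost)
Contribution margin = $76 - $63 = $13/unit
BEQ = ceil($69292 / $13/unit) = ceil(5330.15) = 5331 units

5331 units


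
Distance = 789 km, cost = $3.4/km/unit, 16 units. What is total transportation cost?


TC = dist * cost * units = 789 * 3.4 * 16 = $42921.60

$42921.60


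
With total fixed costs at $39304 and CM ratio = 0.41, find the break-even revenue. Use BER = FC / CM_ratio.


Formula: BER = Fixed Costs / Contribution Margin Ratio
BER = $39304 / 0.41
BER = $95863.41 (to the nearest cent)

$95863.41


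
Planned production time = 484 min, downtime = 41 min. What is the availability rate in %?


Formula: Availability = (Planned Time - Downtime) / Planned Time * 100
Uptime = 484 - 41 = 443 min
Availability = 443 / 484 * 100 = 91.5%

91.5%


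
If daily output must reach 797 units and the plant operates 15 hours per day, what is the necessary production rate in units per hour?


Formula: Production Rate = Daily Demand / Available Hours
Rate = 797 units/day / 15 hours/day
Rate = 53.1 units/hour

53.1 units/hour


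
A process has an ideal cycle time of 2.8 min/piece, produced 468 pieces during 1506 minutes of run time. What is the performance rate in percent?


Formula: Performance = (Ideal CT * Total Count) / Run Time * 100
Ideal output time = 2.8 * 468 = 1310.4 min
Performance = 1310.4 / 1506 * 100 = 87.0%

87.0%


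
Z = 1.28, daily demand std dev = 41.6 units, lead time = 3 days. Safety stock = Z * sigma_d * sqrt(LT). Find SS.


Formula: SS = z * sigma_d * sqrt(LT)
sqrt(LT) = sqrt(3) = 1.7321
SS = 1.28 * 41.6 * 1.7321
SS = 92.2 units

92.2 units


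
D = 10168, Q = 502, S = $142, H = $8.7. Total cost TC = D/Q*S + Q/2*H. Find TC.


TC = 10168/502 * 142 + 502/2 * 8.7

$5059.91


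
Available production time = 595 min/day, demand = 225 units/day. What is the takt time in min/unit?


Formula: Takt Time = Available Production Time / Customer Demand
Takt = 595 min/day / 225 units/day
Takt = 2.64 min/unit

2.64 min/unit


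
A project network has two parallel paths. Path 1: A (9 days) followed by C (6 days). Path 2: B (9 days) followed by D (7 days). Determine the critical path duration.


Path 1 = 9 + 6 = 15 days
Path 2 = 9 + 7 = 16 days
Duration = max(15, 16) = 16 days

16 days


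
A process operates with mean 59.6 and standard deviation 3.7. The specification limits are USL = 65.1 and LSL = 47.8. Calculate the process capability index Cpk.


Cpu = (65.1 - 59.6) / (3 * 3.7) = 0.5
Cpl = (59.6 - 47.8) / (3 * 3.7) = 1.06
Cpk = min(0.5, 1.06) = 0.5

0.5


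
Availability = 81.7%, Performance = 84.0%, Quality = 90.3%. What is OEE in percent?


Formula: OEE = Availability * Performance * Quality / 10000
A * P = 81.7% * 84.0% / 100 = 68.63%
OEE = 68.63% * 90.3% / 100 = 62.0%

62.0%


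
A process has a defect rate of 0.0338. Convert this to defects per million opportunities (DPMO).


DPMO = defect_rate * 1000000 = 0.0338 * 1000000

33800


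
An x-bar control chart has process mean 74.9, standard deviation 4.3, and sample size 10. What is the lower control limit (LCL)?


LCL = 74.9 - 3 * 4.3 / sqrt(10)

70.82


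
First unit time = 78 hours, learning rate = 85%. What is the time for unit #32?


Formula: T_n = T_1 * (learning_rate)^(log2(n)) where learning_rate = rate/100
Doublings = log2(32) = 5
T_n = 78 * 0.85^5
T_n = 78 * 0.4437 = 34.6 hours

34.6 hours


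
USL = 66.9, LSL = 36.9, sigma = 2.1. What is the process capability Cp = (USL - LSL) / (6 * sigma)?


Cp = (66.9 - 36.9) / (6 * 2.1)

2.38


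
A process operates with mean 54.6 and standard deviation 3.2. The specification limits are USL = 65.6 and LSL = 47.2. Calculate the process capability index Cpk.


Cpu = (65.6 - 54.6) / (3 * 3.2) = 1.15
Cpl = (54.6 - 47.2) / (3 * 3.2) = 0.77
Cpk = min(1.15, 0.77) = 0.77

0.77


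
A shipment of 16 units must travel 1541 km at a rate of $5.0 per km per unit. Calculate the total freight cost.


TC = dist * cost * units = 1541 * 5.0 * 16 = $123280.00

$123280.00


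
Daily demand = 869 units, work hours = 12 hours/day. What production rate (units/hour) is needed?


Formula: Production Rate = Daily Demand / Available Hours
Rate = 869 units/day / 12 hours/day
Rate = 72.4 units/hour

72.4 units/hour


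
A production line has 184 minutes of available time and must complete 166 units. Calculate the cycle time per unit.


Formula: CT = Available Time / Number of Units
CT = 184 min / 166 units
CT = 1.11 min/unit

1.11 min/unit


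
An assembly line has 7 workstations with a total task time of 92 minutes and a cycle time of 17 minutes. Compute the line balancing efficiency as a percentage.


Formula: Efficiency = Sum of Task Times / (N_stations * CT) * 100
Total station capacity = 7 stations * 17 min = 119 min
Efficiency = 92 / 119 * 100 = 77.3%

77.3%


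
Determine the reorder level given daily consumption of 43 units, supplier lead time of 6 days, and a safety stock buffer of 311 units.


Formula: ROP = (Daily Demand * Lead Time) + Safety Stock
Demand during lead time = 43 * 6 = 258 units
ROP = 258 + 311 = 569 units

569 units


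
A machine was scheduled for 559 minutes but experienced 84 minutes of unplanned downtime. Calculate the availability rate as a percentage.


Formula: Availability = (Planned Time - Downtime) / Planned Time * 100
Uptime = 559 - 84 = 475 min
Availability = 475 / 559 * 100 = 85.0%

85.0%


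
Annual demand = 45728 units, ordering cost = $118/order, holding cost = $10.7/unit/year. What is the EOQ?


Formula: EOQ = sqrt(2 * D * S / H)
Numerator: 2 * 45728 * 118 = 10791808
2DS/H = 10791808 / 10.7 = 1008580.2
EOQ = sqrt(1008580.2) = 1004.3 units

1004.3 units


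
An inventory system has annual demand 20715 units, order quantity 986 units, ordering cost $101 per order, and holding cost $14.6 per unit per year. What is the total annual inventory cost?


TC = 20715/986 * 101 + 986/2 * 14.6

$9319.72


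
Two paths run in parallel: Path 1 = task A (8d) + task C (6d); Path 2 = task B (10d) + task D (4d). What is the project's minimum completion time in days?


Path 1 = 8 + 6 = 14 days
Path 2 = 10 + 4 = 14 days
Duration = max(14, 14) = 14 days

14 days


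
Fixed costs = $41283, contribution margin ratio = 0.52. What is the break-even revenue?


Formula: BER = Fixed Costs / Contribution Margin Ratio
BER = $41283 / 0.52
BER = $79390.38 (to the nearest cent)

$79390.38


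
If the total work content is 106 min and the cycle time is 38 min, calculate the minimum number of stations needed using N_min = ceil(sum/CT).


Formula: N_min = ceil(Sum of Task Times / Cycle Time)
N_min = ceil(106 min / 38 min) = ceil(2.7895)
N_min = 3 stations

3


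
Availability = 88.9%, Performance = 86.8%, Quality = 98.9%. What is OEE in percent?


Formula: OEE = Availability * Performance * Quality / 10000
A * P = 88.9% * 86.8% / 100 = 77.17%
OEE = 77.17% * 98.9% / 100 = 76.3%

76.3%


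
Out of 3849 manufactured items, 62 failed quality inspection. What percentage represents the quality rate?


Formula: Quality Rate = Good Pieces / Total Pieces * 100
Good pieces = 3849 - 62 = 3787
QR = 3787 / 3849 * 100 = 98.4%

98.4%


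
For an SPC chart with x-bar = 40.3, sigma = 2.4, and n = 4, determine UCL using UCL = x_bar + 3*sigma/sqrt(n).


UCL = 40.3 + 3 * 2.4 / sqrt(4)

43.9


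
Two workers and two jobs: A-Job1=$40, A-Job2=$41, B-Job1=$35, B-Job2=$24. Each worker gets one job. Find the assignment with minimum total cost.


Option 1: A->1 + B->2 = $40 + $24 = $64
Option 2: A->2 + B->1 = $41 + $35 = $76
Min cost = min($64, $76) = $64

$64


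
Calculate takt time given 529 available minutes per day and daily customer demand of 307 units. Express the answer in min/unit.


Formula: Takt Time = Available Production Time / Customer Demand
Takt = 529 min/day / 307 units/day
Takt = 1.72 min/unit

1.72 min/unit


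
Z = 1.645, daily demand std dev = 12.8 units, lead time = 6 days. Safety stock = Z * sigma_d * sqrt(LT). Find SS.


Formula: SS = z * sigma_d * sqrt(LT)
sqrt(LT) = sqrt(6) = 2.4495
SS = 1.645 * 12.8 * 2.4495
SS = 51.6 units

51.6 units


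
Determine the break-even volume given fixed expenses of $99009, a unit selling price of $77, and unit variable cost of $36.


Formula: BEQ = Fixed Costs / (Price - Variable Cost)
Contribution margin = $77 - $36 = $41/unit
BEQ = ceil($99009 / $41/unit) = ceil(2414.85) = 2415 units

2415 units


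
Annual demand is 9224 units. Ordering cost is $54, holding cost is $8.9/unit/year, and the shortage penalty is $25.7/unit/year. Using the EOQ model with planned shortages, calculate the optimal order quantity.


Formula: EOQ* = sqrt(2DS/H) * sqrt((H+P)/P)
Base EOQ = sqrt(2*9224*54/8.9) = 334.56 units
Correction = sqrt((8.9+25.7)/25.7) = 1.1603
EOQ* = 334.56 * 1.1603 = 388.2 units

388.2 units


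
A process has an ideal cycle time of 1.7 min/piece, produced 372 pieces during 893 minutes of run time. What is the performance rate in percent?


Formula: Performance = (Ideal CT * Total Count) / Run Time * 100
Ideal output time = 1.7 * 372 = 632.4 min
Performance = 632.4 / 893 * 100 = 70.8%

70.8%


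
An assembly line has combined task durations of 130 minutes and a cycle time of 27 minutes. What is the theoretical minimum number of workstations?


Formula: N_min = ceil(Sum of Task Times / Cycle Time)
N_min = ceil(130 min / 27 min) = ceil(4.8148)
N_min = 5 stations

5


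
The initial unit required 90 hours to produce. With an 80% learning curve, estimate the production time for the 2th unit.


Formula: T_n = T_1 * (learning_rate)^(log2(n)) where learning_rate = rate/100
Doublings = log2(2) = 1
T_n = 90 * 0.8^1
T_n = 90 * 0.8 = 72.0 hours

72.0 hours


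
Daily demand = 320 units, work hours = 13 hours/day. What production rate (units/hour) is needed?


Formula: Production Rate = Daily Demand / Available Hours
Rate = 320 units/day / 13 hours/day
Rate = 24.6 units/hour

24.6 units/hour


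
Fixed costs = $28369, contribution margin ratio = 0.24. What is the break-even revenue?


Formula: BER = Fixed Costs / Contribution Margin Ratio
BER = $28369 / 0.24
BER = $118204.17 (to the nearest cent)

$118204.17


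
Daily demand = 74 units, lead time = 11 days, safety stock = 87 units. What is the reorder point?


Formula: ROP = (Daily Demand * Lead Time) + Safety Stock
Demand during lead time = 74 * 11 = 814 units
ROP = 814 + 87 = 901 units

901 units


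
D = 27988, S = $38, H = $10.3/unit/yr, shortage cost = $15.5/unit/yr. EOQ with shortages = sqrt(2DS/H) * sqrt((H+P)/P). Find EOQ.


Formula: EOQ* = sqrt(2DS/H) * sqrt((H+P)/P)
Base EOQ = sqrt(2*27988*38/10.3) = 454.44 units
Correction = sqrt((10.3+15.5)/15.5) = 1.29016
EOQ* = 454.44 * 1.29016 = 586.3 units

586.3 units


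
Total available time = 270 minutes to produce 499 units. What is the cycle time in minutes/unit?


Formula: CT = Available Time / Number of Units
CT = 270 min / 499 units
CT = 0.54 min/unit

0.54 min/unit


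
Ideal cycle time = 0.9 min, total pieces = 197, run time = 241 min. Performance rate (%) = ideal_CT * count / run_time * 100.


Formula: Performance = (Ideal CT * Total Count) / Run Time * 100
Ideal output time = 0.9 * 197 = 177.3 min
Performance = 177.3 / 241 * 100 = 73.6%

73.6%


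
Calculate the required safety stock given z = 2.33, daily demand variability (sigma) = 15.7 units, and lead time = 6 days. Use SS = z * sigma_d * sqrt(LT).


Formula: SS = z * sigma_d * sqrt(LT)
sqrt(LT) = sqrt(6) = 2.4495
SS = 2.33 * 15.7 * 2.4495
SS = 89.6 units

89.6 units


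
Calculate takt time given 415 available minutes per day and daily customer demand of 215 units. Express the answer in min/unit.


Formula: Takt Time = Available Production Time / Customer Demand
Takt = 415 min/day / 215 units/day
Takt = 1.93 min/unit

1.93 min/unit


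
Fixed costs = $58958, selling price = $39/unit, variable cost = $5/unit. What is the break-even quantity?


Formula: BEQ = Fixed Costs / (Price - Variable Cost)
Contribution margin = $39 - $5 = $34/unit
BEQ = ceil($58958 / $34/unit) = ceil(1734.06) = 1735 units

1735 units


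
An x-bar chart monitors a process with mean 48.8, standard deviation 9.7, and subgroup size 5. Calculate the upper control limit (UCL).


UCL = 48.8 + 3 * 9.7 / sqrt(5)

61.81


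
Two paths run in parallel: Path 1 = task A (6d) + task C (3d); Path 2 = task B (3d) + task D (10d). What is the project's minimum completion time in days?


Path 1 = 6 + 3 = 9 days
Path 2 = 3 + 10 = 13 days
Duration = max(9, 13) = 13 days

13 days


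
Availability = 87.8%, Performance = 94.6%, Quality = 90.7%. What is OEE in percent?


Formula: OEE = Availability * Performance * Quality / 10000
A * P = 87.8% * 94.6% / 100 = 83.06%
OEE = 83.06% * 90.7% / 100 = 75.3%

75.3%


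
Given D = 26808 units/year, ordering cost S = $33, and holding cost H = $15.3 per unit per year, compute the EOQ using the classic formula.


Formula: EOQ = sqrt(2 * D * S / H)
Numerator: 2 * 26808 * 33 = 1769328
2DS/H = 1769328 / 15.3 = 115642.4
EOQ = sqrt(115642.4) = 340.1 units

340.1 units


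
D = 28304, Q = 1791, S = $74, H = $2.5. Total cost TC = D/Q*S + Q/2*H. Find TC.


TC = 28304/1791 * 74 + 1791/2 * 2.5

$3408.21


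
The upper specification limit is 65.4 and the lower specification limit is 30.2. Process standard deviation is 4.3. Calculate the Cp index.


Cp = (65.4 - 30.2) / (6 * 4.3)

1.36


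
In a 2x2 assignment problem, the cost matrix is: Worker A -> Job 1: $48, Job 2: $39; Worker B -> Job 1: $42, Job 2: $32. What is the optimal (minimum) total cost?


Option 1: A->1 + B->2 = $48 + $32 = $80
Option 2: A->2 + B->1 = $39 + $42 = $81
Min cost = min($80, $81) = $80

$80


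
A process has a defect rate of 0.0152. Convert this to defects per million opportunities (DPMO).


DPMO = defect_rate * 1000000 = 0.0152 * 1000000

15200


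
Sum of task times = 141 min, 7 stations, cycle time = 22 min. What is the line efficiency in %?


Formula: Efficiency = Sum of Task Times / (N_stations * CT) * 100
Total station capacity = 7 stations * 22 min = 154 min
Efficiency = 141 / 154 * 100 = 91.6%

91.6%


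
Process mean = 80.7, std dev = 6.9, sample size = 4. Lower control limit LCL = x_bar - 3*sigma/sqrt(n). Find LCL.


LCL = 80.7 - 3 * 6.9 / sqrt(4)

70.35


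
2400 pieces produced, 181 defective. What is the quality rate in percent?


Formula: Quality Rate = Good Pieces / Total Pieces * 100
Good pieces = 2400 - 181 = 2219
QR = 2219 / 2400 * 100 = 92.5%

92.5%


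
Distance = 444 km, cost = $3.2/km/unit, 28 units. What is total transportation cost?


TC = dist * cost * units = 444 * 3.2 * 28 = $39782.40

$39782.40


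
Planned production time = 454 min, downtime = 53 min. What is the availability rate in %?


Formula: Availability = (Planned Time - Downtime) / Planned Time * 100
Uptime = 454 - 53 = 401 min
Availability = 401 / 454 * 100 = 88.3%

88.3%


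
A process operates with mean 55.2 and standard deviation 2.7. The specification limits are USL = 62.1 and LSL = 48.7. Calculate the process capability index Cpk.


Cpu = (62.1 - 55.2) / (3 * 2.7) = 0.85
Cpl = (55.2 - 48.7) / (3 * 2.7) = 0.8
Cpk = min(0.85, 0.8) = 0.8

0.8


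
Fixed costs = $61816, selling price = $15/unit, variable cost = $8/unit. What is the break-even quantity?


Formula: BEQ = Fixed Costs / (Price - Variable Cost)
Contribution margin = $15 - $8 = $7/unit
BEQ = ceil($61816 / $7/unit) = ceil(8830.86) = 8831 units

8831 units


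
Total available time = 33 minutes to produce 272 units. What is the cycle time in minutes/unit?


Formula: CT = Available Time / Number of Units
CT = 33 min / 272 units
CT = 0.12 min/unit

0.12 min/unit


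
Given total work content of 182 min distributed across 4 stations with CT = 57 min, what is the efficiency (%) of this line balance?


Formula: Efficiency = Sum of Task Times / (N_stations * CT) * 100
Total station capacity = 4 stations * 57 min = 228 min
Efficiency = 182 / 228 * 100 = 79.8%

79.8%


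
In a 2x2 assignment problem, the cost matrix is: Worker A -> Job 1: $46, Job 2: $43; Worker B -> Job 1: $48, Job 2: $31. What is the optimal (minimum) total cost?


Option 1: A->1 + B->2 = $46 + $31 = $77
Option 2: A->2 + B->1 = $43 + $48 = $91
Min cost = min($77, $91) = $77

$77


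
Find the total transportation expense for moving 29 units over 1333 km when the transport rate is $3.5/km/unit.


TC = dist * cost * units = 1333 * 3.5 * 29 = $135299.50

$135299.50


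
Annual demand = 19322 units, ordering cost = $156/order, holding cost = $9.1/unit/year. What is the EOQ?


Formula: EOQ = sqrt(2 * D * S / H)
Numerator: 2 * 19322 * 156 = 6028464
2DS/H = 6028464 / 9.1 = 662468.6
EOQ = sqrt(662468.6) = 813.9 units

813.9 units


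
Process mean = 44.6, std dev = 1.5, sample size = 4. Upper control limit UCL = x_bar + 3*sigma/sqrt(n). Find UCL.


UCL = 44.6 + 3 * 1.5 / sqrt(4)

46.85


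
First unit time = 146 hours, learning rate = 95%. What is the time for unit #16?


Formula: T_n = T_1 * (learning_rate)^(log2(n)) where learning_rate = rate/100
Doublings = log2(16) = 4
T_n = 146 * 0.95^4
T_n = 146 * 0.8145 = 118.9 hours

118.9 hours


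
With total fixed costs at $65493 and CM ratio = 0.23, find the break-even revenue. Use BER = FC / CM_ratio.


Formula: BER = Fixed Costs / Contribution Margin Ratio
BER = $65493 / 0.23
BER = $284752.17 (to the nearest cent)

$284752.17


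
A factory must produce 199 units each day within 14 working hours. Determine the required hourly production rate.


Formula: Production Rate = Daily Demand / Available Hours
Rate = 199 units/day / 14 hours/day
Rate = 14.2 units/hour

14.2 units/hour
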